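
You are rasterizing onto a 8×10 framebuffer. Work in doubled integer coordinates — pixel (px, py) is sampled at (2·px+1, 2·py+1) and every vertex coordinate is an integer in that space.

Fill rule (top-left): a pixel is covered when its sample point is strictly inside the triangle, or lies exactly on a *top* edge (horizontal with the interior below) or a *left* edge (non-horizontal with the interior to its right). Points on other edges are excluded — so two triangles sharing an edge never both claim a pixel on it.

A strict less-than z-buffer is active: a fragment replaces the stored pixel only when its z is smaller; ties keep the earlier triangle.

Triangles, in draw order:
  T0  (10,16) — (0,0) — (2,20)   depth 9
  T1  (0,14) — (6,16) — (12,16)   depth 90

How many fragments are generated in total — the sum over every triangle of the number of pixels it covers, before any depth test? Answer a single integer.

T0:
  2·area = 168  (B↔C swapped to make it positive)
  edge (10, 16)→(2, 20): d=(-8,4) right/bottom  bias=-1
  edge (2, 20)→(0, 0): d=(-2,-20) top-left  bias=+0
  edge (0, 0)→(10, 16): d=(10,16) right/bottom  bias=-1
    (0,1)@(1, 3): e=[140,14,14] → █
    (1,1)@(3, 3): e=[132,54,-18] → ·
    (0,2)@(1, 5): e=[124,10,34] → █
    (1,2)@(3, 5): e=[116,50,2] → █
    (2,2)@(5, 5): e=[108,90,-30] → ·
    (0,3)@(1, 7): e=[108,6,54] → █
    (2,3)@(5, 7): e=[92,86,-10] → ·
    (0,4)@(1, 9): e=[92,2,74] → █
    (2,4)@(5, 9): e=[76,82,10] → █
    (3,4)@(7, 9): e=[68,122,-22] → ·
    (0,5)@(1, 11): e=[76,-2,94] → ·
    (1,5)@(3, 11): e=[68,38,62] → █
  covered (21 px):
    · · · · · · · ·
    █ · · · · · · ·
    █ █ · · · · · ·
    █ █ · · · · · ·
    █ █ █ · · · · ·
    · █ █ · · · · ·
    · █ █ █ · · · ·
    · █ █ █ █ · · ·
    · █ █ █ · · · ·
    · █ · · · · · ·
T1:
  2·area = 12  (B↔C swapped to make it positive)
  edge (0, 14)→(12, 16): d=(12,2) right/bottom  bias=-1
  edge (12, 16)→(6, 16): d=(-6,0) right/bottom  bias=-1
  edge (6, 16)→(0, 14): d=(-6,-2) top-left  bias=+0
    (1,7)@(3, 15): e=[6,6,0] → █  [on edge]
    (2,7)@(5, 15): e=[2,6,4] → █
    (3,7)@(7, 15): e=[-2,6,8] → ·
    (1,8)@(3, 17): e=[30,-6,-12] → ·
    (2,8)@(5, 17): e=[26,-6,-8] → ·
    (4,8)@(9, 17): e=[18,-6,0] → ·  [on edge]
    (7,9)@(15, 19): e=[30,-18,0] → ·  [on edge]
  covered (2 px):
    · · · · · · · ·
    · · · · · · · ·
    · · · · · · · ·
    · · · · · · · ·
    · · · · · · · ·
    · · · · · · · ·
    · · · · · · · ·
    · █ █ · · · · ·
    · · · · · · · ·
    · · · · · · · ·

Result: 23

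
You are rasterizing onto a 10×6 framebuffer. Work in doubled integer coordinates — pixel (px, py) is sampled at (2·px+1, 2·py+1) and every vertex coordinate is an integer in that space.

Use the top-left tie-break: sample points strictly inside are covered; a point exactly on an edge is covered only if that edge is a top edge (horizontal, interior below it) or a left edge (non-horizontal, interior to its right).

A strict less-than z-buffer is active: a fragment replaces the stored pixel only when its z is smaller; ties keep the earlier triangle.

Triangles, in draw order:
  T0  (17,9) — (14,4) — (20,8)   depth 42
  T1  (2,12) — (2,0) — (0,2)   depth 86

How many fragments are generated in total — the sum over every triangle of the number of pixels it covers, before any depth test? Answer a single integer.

T0:
  2·area = 18
  edge (17, 9)→(14, 4): d=(-3,-5) top-left  bias=+0
  edge (14, 4)→(20, 8): d=(6,4) right/bottom  bias=-1
  edge (20, 8)→(17, 9): d=(-3,1) right/bottom  bias=-1
    (7,2)@(15, 5): e=[2,2,14] → █
    (8,2)@(17, 5): e=[12,-6,12] → ·
    (7,3)@(15, 7): e=[-4,14,8] → ·
    (8,3)@(17, 7): e=[6,6,6] → █
    (9,3)@(19, 7): e=[16,-2,4] → ·
    (8,4)@(17, 9): e=[0,18,0] → ·  [on edge]
    (5,5)@(11, 11): e=[-36,54,0] → ·  [on edge]
  covered (2 px):
    · · · · · · · · · ·
    · · · · · · · · · ·
    · · · · · · · █ · ·
    · · · · · · · · █ ·
    · · · · · · · · · ·
    · · · · · · · · · ·
T1:
  2·area = 24  (B↔C swapped to make it positive)
  edge (2, 12)→(0, 2): d=(-2,-10) top-left  bias=+0
  edge (0, 2)→(2, 0): d=(2,-2) top-left  bias=+0
  edge (2, 0)→(2, 12): d=(0,12) right/bottom  bias=-1
    (0,0)@(1, 1): e=[12,0,12] → █  [on edge]
    (1,0)@(3, 1): e=[32,4,-12] → ·
    (0,1)@(1, 3): e=[8,4,12] → █
    (1,1)@(3, 3): e=[28,8,-12] → ·
    (0,2)@(1, 5): e=[4,8,12] → █
    (1,2)@(3, 5): e=[24,12,-12] → ·
    (0,3)@(1, 7): e=[0,12,12] → █  [on edge]
    (1,3)@(3, 7): e=[20,16,-12] → ·
    (0,4)@(1, 9): e=[-4,16,12] → ·
  covered (4 px):
    █ · · · · · · · · ·
    █ · · · · · · · · ·
    █ · · · · · · · · ·
    █ · · · · · · · · ·
    · · · · · · · · · ·
    · · · · · · · · · ·

Result: 6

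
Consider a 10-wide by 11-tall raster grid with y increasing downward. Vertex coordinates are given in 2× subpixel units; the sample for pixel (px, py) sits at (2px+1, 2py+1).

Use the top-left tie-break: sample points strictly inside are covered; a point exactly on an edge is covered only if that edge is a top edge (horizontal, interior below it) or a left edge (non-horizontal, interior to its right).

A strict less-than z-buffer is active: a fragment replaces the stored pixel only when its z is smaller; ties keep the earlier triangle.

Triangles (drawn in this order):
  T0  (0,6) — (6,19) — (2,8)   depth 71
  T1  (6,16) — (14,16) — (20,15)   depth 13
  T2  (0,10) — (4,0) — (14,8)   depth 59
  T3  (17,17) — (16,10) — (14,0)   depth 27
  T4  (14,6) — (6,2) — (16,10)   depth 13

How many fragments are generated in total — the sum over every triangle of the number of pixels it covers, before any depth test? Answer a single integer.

T0:
  2·area = 14  (B↔C swapped to make it positive)
  edge (0, 6)→(2, 8): d=(2,2) right/bottom  bias=-1
  edge (2, 8)→(6, 19): d=(4,11) right/bottom  bias=-1
  edge (6, 19)→(0, 6): d=(-6,-13) top-left  bias=+0
    (0,3)@(1, 7): e=[0,7,7] → .  [on edge]
    (1,4)@(3, 9): e=[0,-7,21] → .  [on edge]
    (1,5)@(3, 11): e=[4,1,9] → X
    (2,5)@(5, 11): e=[0,-21,35] → .  [on edge]
    (1,6)@(3, 13): e=[8,9,-3] → .
    (3,6)@(7, 13): e=[0,-35,49] → .  [on edge]
    (4,7)@(9, 15): e=[0,-49,63] → .  [on edge]
    (5,8)@(11, 17): e=[0,-63,77] → .  [on edge]
    (6,9)@(13, 19): e=[0,-77,91] → .  [on edge]
    (7,10)@(15, 21): e=[0,-91,105] → .  [on edge]
  covered (1 px):
    . . . . . . . . . .
    . . . . . . . . . .
    . . . . . . . . . .
    . . . . . . . . . .
    . . . . . . . . . .
    . X . . . . . . . .
    . . . . . . . . . .
    . . . . . . . . . .
    . . . . . . . . . .
    . . . . . . . . . .
    . . . . . . . . . .
T1:
  2·area = 8  (B↔C swapped to make it positive)
  edge (6, 16)→(20, 15): d=(14,-1) top-left  bias=+0
  edge (20, 15)→(14, 16): d=(-6,1) right/bottom  bias=-1
  edge (14, 16)→(6, 16): d=(-8,0) right/bottom  bias=-1
  covered (0 px):
    . . . . . . . . . .
    . . . . . . . . . .
    . . . . . . . . . .
    . . . . . . . . . .
    . . . . . . . . . .
    . . . . . . . . . .
    . . . . . . . . . .
    . . . . . . . . . .
    . . . . . . . . . .
    . . . . . . . . . .
    . . . . . . . . . .
T2:
  2·area = 132
  edge (0, 10)→(4, 0): d=(4,-10) top-left  bias=+0
  edge (4, 0)→(14, 8): d=(10,8) right/bottom  bias=-1
  edge (14, 8)→(0, 10): d=(-14,2) right/bottom  bias=-1
    (2,0)@(5, 1): e=[14,2,116] → X
    (3,0)@(7, 1): e=[34,-14,112] → .
    (1,1)@(3, 3): e=[2,38,92] → X
    (3,1)@(7, 3): e=[42,6,84] → X
    (4,1)@(9, 3): e=[62,-10,80] → .
    (1,2)@(3, 5): e=[10,58,64] → X
    (4,2)@(9, 5): e=[70,10,52] → X
    (5,2)@(11, 5): e=[90,-6,48] → .
    (1,3)@(3, 7): e=[18,78,36] → X
    (5,3)@(11, 7): e=[98,14,20] → X
    (6,3)@(13, 7): e=[118,-2,16] → .
    (0,4)@(1, 9): e=[6,114,12] → X
    (3,4)@(7, 9): e=[66,66,0] → .  [on edge]
  covered (16 px):
    . . X . . . . . . .
    . X X X . . . . . .
    . X X X X . . . . .
    . X X X X X . . . .
    X X X . . . . . . .
    . . . . . . . . . .
    . . . . . . . . . .
    . . . . . . . . . .
    . . . . . . . . . .
    . . . . . . . . . .
    . . . . . . . . . .
T3:
  2·area = 4  (B↔C swapped to make it positive)
  edge (17, 17)→(14, 0): d=(-3,-17) top-left  bias=+0
  edge (14, 0)→(16, 10): d=(2,10) right/bottom  bias=-1
  edge (16, 10)→(17, 17): d=(1,7) right/bottom  bias=-1
    (7,1)@(15, 3): e=[8,-4,0] → .  [on edge]
    (7,2)@(15, 5): e=[2,0,2] → .  [on edge]
    (8,7)@(17, 15): e=[6,0,-2] → .  [on edge]
    (8,8)@(17, 17): e=[0,4,0] → .  [on edge]
  covered (0 px):
    . . . . . . . . . .
    . . . . . . . . . .
    . . . . . . . . . .
    . . . . . . . . . .
    . . . . . . . . . .
    . . . . . . . . . .
    . . . . . . . . . .
    . . . . . . . . . .
    . . . . . . . . . .
    . . . . . . . . . .
    . . . . . . . . . .
T4:
  2·area = 24  (B↔C swapped to make it positive)
  edge (14, 6)→(16, 10): d=(2,4) right/bottom  bias=-1
  edge (16, 10)→(6, 2): d=(-10,-8) top-left  bias=+0
  edge (6, 2)→(14, 6): d=(8,4) right/bottom  bias=-1
    (5,2)@(11, 5): e=[10,10,4] → X
    (6,2)@(13, 5): e=[2,26,-4] → .
    (5,3)@(11, 7): e=[14,-10,20] → .
    (6,3)@(13, 7): e=[6,6,12] → X
    (7,3)@(15, 7): e=[-2,22,4] → .
    (6,4)@(13, 9): e=[10,-14,28] → .
    (7,4)@(15, 9): e=[2,2,20] → X
    (8,4)@(17, 9): e=[-6,18,12] → .
    (7,5)@(15, 11): e=[6,-18,36] → .
  covered (3 px):
    . . . . . . . . . .
    . . . . . . . . . .
    . . . . . X . . . .
    . . . . . . X . . .
    . . . . . . . X . .
    . . . . . . . . . .
    . . . . . . . . . .
    . . . . . . . . . .
    . . . . . . . . . .
    . . . . . . . . . .
    . . . . . . . . . .

Result: 20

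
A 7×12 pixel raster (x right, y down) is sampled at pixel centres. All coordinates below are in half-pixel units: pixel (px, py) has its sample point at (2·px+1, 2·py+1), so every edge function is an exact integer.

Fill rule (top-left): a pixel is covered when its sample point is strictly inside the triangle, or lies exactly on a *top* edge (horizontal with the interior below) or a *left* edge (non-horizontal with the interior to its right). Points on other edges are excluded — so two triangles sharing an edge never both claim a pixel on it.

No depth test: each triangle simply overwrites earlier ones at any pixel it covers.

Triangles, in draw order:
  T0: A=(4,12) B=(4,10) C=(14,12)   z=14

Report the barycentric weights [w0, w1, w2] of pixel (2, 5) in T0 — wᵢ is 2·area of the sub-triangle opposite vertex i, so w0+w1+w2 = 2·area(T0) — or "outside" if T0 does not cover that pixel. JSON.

T0:
  2·area = 20
  edge (4, 12)→(4, 10): d=(0,-2) top-left  bias=+0
  edge (4, 10)→(14, 12): d=(10,2) right/bottom  bias=-1
  edge (14, 12)→(4, 12): d=(-10,0) right/bottom  bias=-1
    (2,5)@(5, 11): e=[2,8,10] → #
    (3,5)@(7, 11): e=[6,4,10] → #
    (4,5)@(9, 11): e=[10,0,10] → ·  [on edge]
    (2,6)@(5, 13): e=[2,28,-10] → ·
    (3,6)@(7, 13): e=[6,24,-10] → ·
  covered (2 px):
    · · · · · · ·
    · · · · · · ·
    · · · · · · ·
    · · · · · · ·
    · · · · · · ·
    · · # # · · ·
    · · · · · · ·
    · · · · · · ·
    · · · · · · ·
    · · · · · · ·
    · · · · · · ·
    · · · · · · ·

Result: [8,10,2]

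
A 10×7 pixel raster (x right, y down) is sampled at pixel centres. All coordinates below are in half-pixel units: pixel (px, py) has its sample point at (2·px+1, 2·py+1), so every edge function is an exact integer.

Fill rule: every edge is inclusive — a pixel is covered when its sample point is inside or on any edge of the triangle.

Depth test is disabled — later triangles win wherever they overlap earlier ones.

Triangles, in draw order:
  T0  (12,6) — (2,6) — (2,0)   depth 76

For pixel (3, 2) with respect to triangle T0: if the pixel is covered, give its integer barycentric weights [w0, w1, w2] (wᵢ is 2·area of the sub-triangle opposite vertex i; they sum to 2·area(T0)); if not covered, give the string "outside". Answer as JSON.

T0:
  2·area = 60
  edge (12, 6)→(2, 6): d=(-10,0) inclusive
  edge (2, 6)→(2, 0): d=(0,-6) inclusive
  edge (2, 0)→(12, 6): d=(10,6) inclusive
    (1,0)@(3, 1): e=[50,6,4] → #
    (2,0)@(5, 1): e=[50,18,-8] → ·
    (1,1)@(3, 3): e=[30,6,24] → #
    (2,1)@(5, 3): e=[30,18,12] → #
    (3,1)@(7, 3): e=[30,30,0] → #  [on edge]
    (4,1)@(9, 3): e=[30,42,-12] → ·
    (1,2)@(3, 5): e=[10,6,44] → #
    (4,2)@(9, 5): e=[10,42,8] → #
    (5,2)@(11, 5): e=[10,54,-4] → ·
    (1,3)@(3, 7): e=[-10,6,64] → ·
    (2,3)@(5, 7): e=[-10,18,52] → ·
    (3,3)@(7, 7): e=[-10,30,40] → ·
    (8,4)@(17, 9): e=[-30,90,0] → ·  [on edge]
  covered (8 px):
    · # · · · · · · · ·
    · # # # · · · · · ·
    · # # # # · · · · ·
    · · · · · · · · · ·
    · · · · · · · · · ·
    · · · · · · · · · ·
    · · · · · · · · · ·

Final: [30,20,10]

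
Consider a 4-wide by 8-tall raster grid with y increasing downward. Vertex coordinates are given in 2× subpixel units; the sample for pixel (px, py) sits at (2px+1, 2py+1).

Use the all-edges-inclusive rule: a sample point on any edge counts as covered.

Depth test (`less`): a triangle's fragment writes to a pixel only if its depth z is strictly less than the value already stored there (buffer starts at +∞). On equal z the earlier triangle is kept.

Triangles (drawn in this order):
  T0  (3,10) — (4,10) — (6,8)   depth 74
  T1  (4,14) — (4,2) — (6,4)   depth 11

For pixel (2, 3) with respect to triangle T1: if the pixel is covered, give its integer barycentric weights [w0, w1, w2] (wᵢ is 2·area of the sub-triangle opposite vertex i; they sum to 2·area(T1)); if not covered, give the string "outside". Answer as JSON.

T0:
  2·area = 2  (B↔C swapped to make it positive)
  edge (3, 10)→(6, 8): d=(3,-2) inclusive
  edge (6, 8)→(4, 10): d=(-2,2) inclusive
  edge (4, 10)→(3, 10): d=(-1,0) inclusive
    (3,3)@(7, 7): e=[-1,0,3] → ·  [on edge]
    (2,4)@(5, 9): e=[1,0,1] → █  [on edge]
    (3,4)@(7, 9): e=[5,-4,1] → ·
    (1,5)@(3, 11): e=[3,0,-1] → ·  [on edge]
    (2,5)@(5, 11): e=[7,-4,-1] → ·
    (0,6)@(1, 13): e=[5,0,-3] → ·  [on edge]
  covered (1 px):
    · · · ·
    · · · ·
    · · · ·
    · · · ·
    · · █ ·
    · · · ·
    · · · ·
    · · · ·
T1:
  2·area = 24
  edge (4, 14)→(4, 2): d=(0,-12) inclusive
  edge (4, 2)→(6, 4): d=(2,2) inclusive
  edge (6, 4)→(4, 14): d=(-2,10) inclusive
    (1,0)@(3, 1): e=[-12,0,36] → ·  [on edge]
    (2,1)@(5, 3): e=[12,0,12] → █  [on edge]
    (3,1)@(7, 3): e=[36,-4,-8] → ·
    (2,2)@(5, 5): e=[12,4,8] → █
    (3,2)@(7, 5): e=[36,0,-12] → ·  [on edge]
    (2,3)@(5, 7): e=[12,8,4] → █
    (3,3)@(7, 7): e=[36,4,-16] → ·
    (2,4)@(5, 9): e=[12,12,0] → █  [on edge]
    (3,4)@(7, 9): e=[36,8,-20] → ·
    (2,5)@(5, 11): e=[12,16,-4] → ·
  covered (4 px):
    · · · ·
    · · █ ·
    · · █ ·
    · · █ ·
    · · █ ·
    · · · ·
    · · · ·
    · · · ·

Answer: [8,4,12]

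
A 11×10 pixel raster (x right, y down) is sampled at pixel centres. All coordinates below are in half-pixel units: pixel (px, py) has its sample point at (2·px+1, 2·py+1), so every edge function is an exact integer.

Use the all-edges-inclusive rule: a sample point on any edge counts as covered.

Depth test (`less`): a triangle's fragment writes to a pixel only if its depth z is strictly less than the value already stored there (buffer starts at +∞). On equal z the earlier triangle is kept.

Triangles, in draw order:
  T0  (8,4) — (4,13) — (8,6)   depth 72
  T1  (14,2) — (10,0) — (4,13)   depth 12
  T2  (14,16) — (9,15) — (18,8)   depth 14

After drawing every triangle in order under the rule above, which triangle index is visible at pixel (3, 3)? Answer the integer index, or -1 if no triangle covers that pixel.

T0:
  2·area = 8  (B↔C swapped to make it positive)
  edge (8, 4)→(8, 6): d=(0,2) inclusive
  edge (8, 6)→(4, 13): d=(-4,7) inclusive
  edge (4, 13)→(8, 4): d=(4,-9) inclusive
    (3,3)@(7, 7): e=[2,3,3] → █
    (4,3)@(9, 7): e=[-2,-11,21] → ·
    (3,4)@(7, 9): e=[2,-5,11] → ·
    (2,5)@(5, 11): e=[6,1,1] → █
    (3,5)@(7, 11): e=[2,-13,19] → ·
    (2,6)@(5, 13): e=[6,-7,9] → ·
  covered (2 px):
    · · · · · · · · · · ·
    · · · · · · · · · · ·
    · · · · · · · · · · ·
    · · · █ · · · · · · ·
    · · · · · · · · · · ·
    · · █ · · · · · · · ·
    · · · · · · · · · · ·
    · · · · · · · · · · ·
    · · · · · · · · · · ·
    · · · · · · · · · · ·
T1:
  2·area = 64  (B↔C swapped to make it positive)
  edge (14, 2)→(4, 13): d=(-10,11) inclusive
  edge (4, 13)→(10, 0): d=(6,-13) inclusive
  edge (10, 0)→(14, 2): d=(4,2) inclusive
    (5,0)@(11, 1): e=[43,19,2] → █
    (6,0)@(13, 1): e=[21,45,-2] → ·
    (4,1)@(9, 3): e=[45,5,14] → █
    (6,1)@(13, 3): e=[1,57,6] → █
    (7,1)@(15, 3): e=[-21,83,2] → ·
    (4,2)@(9, 5): e=[25,17,22] → █
    (6,2)@(13, 5): e=[-19,69,14] → ·
    (3,3)@(7, 7): e=[27,3,34] → █
    (5,3)@(11, 7): e=[-17,55,26] → ·
    (3,4)@(7, 9): e=[7,15,42] → █
    (4,4)@(9, 9): e=[-15,41,38] → ·
    (2,5)@(5, 11): e=[9,1,54] → █
  covered (10 px):
    · · · · · █ · · · · ·
    · · · · █ █ █ · · · ·
    · · · · █ █ · · · · ·
    · · · █ █ · · · · · ·
    · · · █ · · · · · · ·
    · · █ · · · · · · · ·
    · · · · · · · · · · ·
    · · · · · · · · · · ·
    · · · · · · · · · · ·
    · · · · · · · · · · ·
T2:
  2·area = 44
  edge (14, 16)→(9, 15): d=(-5,-1) inclusive
  edge (9, 15)→(18, 8): d=(9,-7) inclusive
  edge (18, 8)→(14, 16): d=(-4,8) inclusive
    (8,4)@(17, 9): e=[38,2,4] → █
    (9,4)@(19, 9): e=[40,16,-12] → ·
    (7,5)@(15, 11): e=[26,6,12] → █
    (8,5)@(17, 11): e=[28,20,-4] → ·
    (6,6)@(13, 13): e=[14,10,20] → █
    (8,6)@(17, 13): e=[18,38,-12] → ·
    (4,7)@(9, 15): e=[0,0,44] → █  [on edge]
    (5,7)@(11, 15): e=[2,14,28] → █
    (7,7)@(15, 15): e=[6,42,-4] → ·
    (4,8)@(9, 17): e=[-10,18,36] → ·
    (5,8)@(11, 17): e=[-8,32,20] → ·
    (6,8)@(13, 17): e=[-6,46,4] → ·
    (9,8)@(19, 17): e=[0,88,-44] → ·  [on edge]
  covered (7 px):
    · · · · · · · · · · ·
    · · · · · · · · · · ·
    · · · · · · · · · · ·
    · · · · · · · · · · ·
    · · · · · · · · █ · ·
    · · · · · · · █ · · ·
    · · · · · · █ █ · · ·
    · · · · █ █ █ · · · ·
    · · · · · · · · · · ·
    · · · · · · · · · · ·

Z-buffer (winner per pixel, '.' = empty):
  . . . . . 1 . . . . .
  . . . . 1 1 1 . . . .
  . . . . 1 1 . . . . .
  . . . 1 1 . . . . . .
  . . . 1 . . . . 2 . .
  . . 1 . . . . 2 . . .
  . . . . . . 2 2 . . .
  . . . . 2 2 2 . . . .
  . . . . . . . . . . .
  . . . . . . . . . . .

Answer: 1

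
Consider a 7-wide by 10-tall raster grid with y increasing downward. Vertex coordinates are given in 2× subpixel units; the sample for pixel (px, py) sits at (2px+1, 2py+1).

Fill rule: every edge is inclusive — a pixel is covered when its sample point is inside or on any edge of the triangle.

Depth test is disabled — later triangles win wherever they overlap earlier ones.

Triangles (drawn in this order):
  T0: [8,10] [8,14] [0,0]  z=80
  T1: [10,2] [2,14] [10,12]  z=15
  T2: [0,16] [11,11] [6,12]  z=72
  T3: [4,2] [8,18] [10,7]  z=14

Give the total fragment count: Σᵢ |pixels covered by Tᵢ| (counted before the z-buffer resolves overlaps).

T0:
  2·area = 32
  edge (8, 10)→(8, 14): d=(0,4) inclusive
  edge (8, 14)→(0, 0): d=(-8,-14) inclusive
  edge (0, 0)→(8, 10): d=(8,10) inclusive
    (1,2)@(3, 5): e=[20,2,10] → █
    (2,2)@(5, 5): e=[12,30,-10] → ·
    (1,3)@(3, 7): e=[20,-14,26] → ·
    (2,3)@(5, 7): e=[12,14,6] → █
    (3,3)@(7, 7): e=[4,42,-14] → ·
    (2,4)@(5, 9): e=[12,-2,22] → ·
    (3,4)@(7, 9): e=[4,26,2] → █
    (4,4)@(9, 9): e=[-4,54,-18] → ·
    (3,5)@(7, 11): e=[4,10,18] → █
    (4,5)@(9, 11): e=[-4,38,-2] → ·
    (3,6)@(7, 13): e=[4,-6,34] → ·
  covered (4 px):
    · · · · · · ·
    · · · · · · ·
    · █ · · · · ·
    · · █ · · · ·
    · · · █ · · ·
    · · · █ · · ·
    · · · · · · ·
    · · · · · · ·
    · · · · · · ·
    · · · · · · ·
T1:
  2·area = 80  (B↔C swapped to make it positive)
  edge (10, 2)→(10, 12): d=(0,10) inclusive
  edge (10, 12)→(2, 14): d=(-8,2) inclusive
  edge (2, 14)→(10, 2): d=(8,-12) inclusive
    (4,2)@(9, 5): e=[10,58,12] → █
    (5,2)@(11, 5): e=[-10,54,36] → ·
    (3,3)@(7, 7): e=[30,46,4] → █
    (5,3)@(11, 7): e=[-10,38,52] → ·
    (3,4)@(7, 9): e=[30,30,20] → █
    (5,4)@(11, 9): e=[-10,22,68] → ·
    (2,5)@(5, 11): e=[50,18,12] → █
    (5,5)@(11, 11): e=[-10,6,84] → ·
    (1,6)@(3, 13): e=[70,6,4] → █
    (3,6)@(7, 13): e=[30,-2,52] → ·
    (4,6)@(9, 13): e=[10,-6,76] → ·
    (1,7)@(3, 15): e=[70,-10,20] → ·
  covered (10 px):
    · · · · · · ·
    · · · · · · ·
    · · · · █ · ·
    · · · █ █ · ·
    · · · █ █ · ·
    · · █ █ █ · ·
    · █ █ · · · ·
    · · · · · · ·
    · · · · · · ·
    · · · · · · ·
T2:
  2·area = 14  (B↔C swapped to make it positive)
  edge (0, 16)→(6, 12): d=(6,-4) inclusive
  edge (6, 12)→(11, 11): d=(5,-1) inclusive
  edge (11, 11)→(0, 16): d=(-11,5) inclusive
    (5,5)@(11, 11): e=[14,0,0] → █  [on edge]
    (6,5)@(13, 11): e=[22,2,-10] → ·
    (0,6)@(1, 13): e=[-14,0,28] → ·  [on edge]
    (2,6)@(5, 13): e=[2,4,8] → █
    (3,6)@(7, 13): e=[10,6,-2] → ·
    (5,6)@(11, 13): e=[26,10,-22] → ·
    (2,7)@(5, 15): e=[14,14,-14] → ·
  covered (2 px):
    · · · · · · ·
    · · · · · · ·
    · · · · · · ·
    · · · · · · ·
    · · · · · · ·
    · · · · · █ ·
    · · █ · · · ·
    · · · · · · ·
    · · · · · · ·
    · · · · · · ·
T3:
  2·area = 76  (B↔C swapped to make it positive)
  edge (4, 2)→(10, 7): d=(6,5) inclusive
  edge (10, 7)→(8, 18): d=(-2,11) inclusive
  edge (8, 18)→(4, 2): d=(-4,-16) inclusive
    (2,1)@(5, 3): e=[1,63,12] → █
    (3,1)@(7, 3): e=[-9,41,44] → ·
    (2,2)@(5, 5): e=[13,59,4] → █
    (3,2)@(7, 5): e=[3,37,36] → █
    (4,2)@(9, 5): e=[-7,15,68] → ·
    (2,3)@(5, 7): e=[25,55,-4] → ·
    (3,3)@(7, 7): e=[15,33,28] → █
    (4,3)@(9, 7): e=[5,11,60] → █
    (5,3)@(11, 7): e=[-5,-11,92] → ·
    (3,4)@(7, 9): e=[27,29,20] → █
    (5,4)@(11, 9): e=[7,-15,84] → ·
    (3,5)@(7, 11): e=[39,25,12] → █
  covered (10 px):
    · · · · · · ·
    · · █ · · · ·
    · · █ █ · · ·
    · · · █ █ · ·
    · · · █ █ · ·
    · · · █ █ · ·
    · · · █ · · ·
    · · · · · · ·
    · · · · · · ·
    · · · · · · ·

Final: 26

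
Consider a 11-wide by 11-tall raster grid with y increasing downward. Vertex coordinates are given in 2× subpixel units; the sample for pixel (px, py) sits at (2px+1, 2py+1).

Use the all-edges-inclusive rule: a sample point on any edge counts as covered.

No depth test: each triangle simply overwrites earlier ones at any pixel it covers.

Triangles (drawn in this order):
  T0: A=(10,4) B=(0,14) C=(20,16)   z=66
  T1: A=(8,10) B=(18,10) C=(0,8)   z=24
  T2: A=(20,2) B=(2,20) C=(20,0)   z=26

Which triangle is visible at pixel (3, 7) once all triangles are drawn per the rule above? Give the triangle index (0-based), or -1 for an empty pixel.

T0:
  2·area = 220  (B↔C swapped to make it positive)
  edge (10, 4)→(20, 16): d=(10,12) inclusive
  edge (20, 16)→(0, 14): d=(-20,-2) inclusive
  edge (0, 14)→(10, 4): d=(10,-10) inclusive
    (6,0)@(13, 1): e=[-66,286,0] → ·  [on edge]
    (5,1)@(11, 3): e=[-22,242,0] → ·  [on edge]
    (4,2)@(9, 5): e=[22,198,0] → #  [on edge]
    (5,2)@(11, 5): e=[-2,202,20] → ·
    (3,3)@(7, 7): e=[66,154,0] → #  [on edge]
    (5,3)@(11, 7): e=[18,162,40] → #
    (6,3)@(13, 7): e=[-6,166,60] → ·
    (2,4)@(5, 9): e=[110,110,0] → #  [on edge]
    (6,4)@(13, 9): e=[14,126,80] → #
    (7,4)@(15, 9): e=[-10,130,100] → ·
    (1,5)@(3, 11): e=[154,66,0] → #  [on edge]
    (7,5)@(15, 11): e=[10,90,120] → #
    (0,6)@(1, 13): e=[198,22,0] → #  [on edge]
  covered (30 px):
    · · · · · · · · · · ·
    · · · · · · · · · · ·
    · · · · # · · · · · ·
    · · · # # # · · · · ·
    · · # # # # # · · · ·
    · # # # # # # # · · ·
    # # # # # # # # # · ·
    · · · · · # # # # # ·
    · · · · · · · · · · ·
    · · · · · · · · · · ·
    · · · · · · · · · · ·
T1:
  2·area = 20  (B↔C swapped to make it positive)
  edge (8, 10)→(0, 8): d=(-8,-2) inclusive
  edge (0, 8)→(18, 10): d=(18,2) inclusive
  edge (18, 10)→(8, 10): d=(-10,0) inclusive
    (2,4)@(5, 9): e=[2,8,10] → #
    (3,4)@(7, 9): e=[6,4,10] → #
    (4,4)@(9, 9): e=[10,0,10] → #  [on edge]
    (5,4)@(11, 9): e=[14,-4,10] → ·
    (2,5)@(5, 11): e=[-14,44,-10] → ·
    (3,5)@(7, 11): e=[-10,40,-10] → ·
    (4,5)@(9, 11): e=[-6,36,-10] → ·
  covered (3 px):
    · · · · · · · · · · ·
    · · · · · · · · · · ·
    · · · · · · · · · · ·
    · · · · · · · · · · ·
    · · # # # · · · · · ·
    · · · · · · · · · · ·
    · · · · · · · · · · ·
    · · · · · · · · · · ·
    · · · · · · · · · · ·
    · · · · · · · · · · ·
    · · · · · · · · · · ·
T2:
  2·area = 36
  edge (20, 2)→(2, 20): d=(-18,18) inclusive
  edge (2, 20)→(20, 0): d=(18,-20) inclusive
  edge (20, 0)→(20, 2): d=(0,2) inclusive
    (10,0)@(21, 1): e=[0,38,-2] → ·  [on edge]
    (9,1)@(19, 3): e=[0,34,2] → #  [on edge]
    (10,1)@(21, 3): e=[-36,74,-2] → ·
    (8,2)@(17, 5): e=[0,30,6] → #  [on edge]
    (9,2)@(19, 5): e=[-36,70,2] → ·
    (7,3)@(15, 7): e=[0,26,10] → #  [on edge]
    (8,3)@(17, 7): e=[-36,66,6] → ·
    (6,4)@(13, 9): e=[0,22,14] → #  [on edge]
    (7,4)@(15, 9): e=[-36,62,10] → ·
    (5,5)@(11, 11): e=[0,18,18] → #  [on edge]
    (6,5)@(13, 11): e=[-36,58,14] → ·
    (4,6)@(9, 13): e=[0,14,22] → #  [on edge]
    (3,7)@(7, 15): e=[0,10,26] → #  [on edge]
    (2,8)@(5, 17): e=[0,6,30] → #  [on edge]
    (1,9)@(3, 19): e=[0,2,34] → #  [on edge]
    (0,10)@(1, 21): e=[0,-2,38] → ·  [on edge]
  covered (9 px):
    · · · · · · · · · · ·
    · · · · · · · · · # ·
    · · · · · · · · # · ·
    · · · · · · · # · · ·
    · · · · · · # · · · ·
    · · · · · # · · · · ·
    · · · · # · · · · · ·
    · · · # · · · · · · ·
    · · # · · · · · · · ·
    · # · · · · · · · · ·
    · · · · · · · · · · ·

Z-buffer (winner per pixel, '.' = empty):
  . . . . . . . . . . .
  . . . . . . . . . 2 .
  . . . . 0 . . . 2 . .
  . . . 0 0 0 . 2 . . .
  . . 1 1 1 0 2 . . . .
  . 0 0 0 0 2 0 0 . . .
  0 0 0 0 2 0 0 0 0 . .
  . . . 2 . 0 0 0 0 0 .
  . . 2 . . . . . . . .
  . 2 . . . . . . . . .
  . . . . . . . . . . .

Final: 2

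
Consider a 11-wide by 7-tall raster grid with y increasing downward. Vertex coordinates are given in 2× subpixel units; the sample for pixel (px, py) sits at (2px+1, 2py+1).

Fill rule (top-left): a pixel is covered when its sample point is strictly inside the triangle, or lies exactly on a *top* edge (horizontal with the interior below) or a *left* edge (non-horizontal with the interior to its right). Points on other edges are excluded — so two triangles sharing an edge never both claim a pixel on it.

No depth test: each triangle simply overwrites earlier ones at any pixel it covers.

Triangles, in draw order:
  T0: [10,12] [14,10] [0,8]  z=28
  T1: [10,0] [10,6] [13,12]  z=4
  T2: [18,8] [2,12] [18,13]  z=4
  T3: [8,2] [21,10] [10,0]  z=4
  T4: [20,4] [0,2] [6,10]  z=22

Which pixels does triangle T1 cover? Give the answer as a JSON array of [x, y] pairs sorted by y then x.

T0:
  2·area = 36  (B↔C swapped to make it positive)
  edge (10, 12)→(0, 8): d=(-10,-4) top-left  bias=+0
  edge (0, 8)→(14, 10): d=(14,2) right/bottom  bias=-1
  edge (14, 10)→(10, 12): d=(-4,2) right/bottom  bias=-1
    (1,4)@(3, 9): e=[2,8,26] → #
    (2,4)@(5, 9): e=[10,4,22] → #
    (3,4)@(7, 9): e=[18,0,18] → ·  [on edge]
    (1,5)@(3, 11): e=[-18,36,18] → ·
    (2,5)@(5, 11): e=[-10,32,14] → ·
    (4,5)@(9, 11): e=[6,24,6] → #
    (5,5)@(11, 11): e=[14,20,2] → #
    (6,5)@(13, 11): e=[22,16,-2] → ·
    (10,5)@(21, 11): e=[54,0,-18] → ·  [on edge]
    (4,6)@(9, 13): e=[-14,52,-2] → ·
    (5,6)@(11, 13): e=[-6,48,-6] → ·
  covered (4 px):
    · · · · · · · · · · ·
    · · · · · · · · · · ·
    · · · · · · · · · · ·
    · · · · · · · · · · ·
    · # # · · · · · · · ·
    · · · · # # · · · · ·
    · · · · · · · · · · ·
T1:
  2·area = 18  (B↔C swapped to make it positive)
  edge (10, 0)→(13, 12): d=(3,12) right/bottom  bias=-1
  edge (13, 12)→(10, 6): d=(-3,-6) top-left  bias=+0
  edge (10, 6)→(10, 0): d=(0,-6) top-left  bias=+0
    (5,2)@(11, 5): e=[3,9,6] → #
    (6,2)@(13, 5): e=[-21,21,18] → ·
    (5,3)@(11, 7): e=[9,3,6] → #
    (6,3)@(13, 7): e=[-15,15,18] → ·
    (5,4)@(11, 9): e=[15,-3,6] → ·
  covered (2 px):
    · · · · · · · · · · ·
    · · · · · · · · · · ·
    · · · · · # · · · · ·
    · · · · · # · · · · ·
    · · · · · · · · · · ·
    · · · · · · · · · · ·
    · · · · · · · · · · ·
T2:
  2·area = 80  (B↔C swapped to make it positive)
  edge (18, 8)→(18, 13): d=(0,5) right/bottom  bias=-1
  edge (18, 13)→(2, 12): d=(-16,-1) top-left  bias=+0
  edge (2, 12)→(18, 8): d=(16,-4) top-left  bias=+0
    (7,4)@(15, 9): e=[15,61,4] → #
    (8,4)@(17, 9): e=[5,63,12] → #
    (9,4)@(19, 9): e=[-5,65,20] → ·
    (3,5)@(7, 11): e=[55,21,4] → #
    (4,5)@(9, 11): e=[45,23,12] → #
    (5,5)@(11, 11): e=[35,25,20] → #
    (6,5)@(13, 11): e=[25,27,28] → #
    (9,5)@(19, 11): e=[-5,33,52] → ·
    (3,6)@(7, 13): e=[55,-11,36] → ·
    (4,6)@(9, 13): e=[45,-9,44] → ·
    (5,6)@(11, 13): e=[35,-7,52] → ·
    (6,6)@(13, 13): e=[25,-5,60] → ·
  covered (8 px):
    · · · · · · · · · · ·
    · · · · · · · · · · ·
    · · · · · · · · · · ·
    · · · · · · · · · · ·
    · · · · · · · # # · ·
    · · · # # # # # # · ·
    · · · · · · · · · · ·
T3:
  2·area = 42  (B↔C swapped to make it positive)
  edge (8, 2)→(10, 0): d=(2,-2) top-left  bias=+0
  edge (10, 0)→(21, 10): d=(11,10) right/bottom  bias=-1
  edge (21, 10)→(8, 2): d=(-13,-8) top-left  bias=+0
    (4,0)@(9, 1): e=[0,21,21] → #  [on edge]
    (5,0)@(11, 1): e=[4,1,37] → #
    (6,0)@(13, 1): e=[8,-19,53] → ·
    (3,1)@(7, 3): e=[0,63,-21] → ·  [on edge]
    (4,1)@(9, 3): e=[4,43,-5] → ·
    (5,1)@(11, 3): e=[8,23,11] → #
    (6,1)@(13, 3): e=[12,3,27] → #
    (7,1)@(15, 3): e=[16,-17,43] → ·
    (2,2)@(5, 5): e=[0,105,-63] → ·  [on edge]
    (5,2)@(11, 5): e=[12,45,-15] → ·
    (6,2)@(13, 5): e=[16,25,1] → #
    (7,2)@(15, 5): e=[20,5,17] → #
    (1,3)@(3, 7): e=[0,147,-105] → ·  [on edge]
    (0,4)@(1, 9): e=[0,189,-147] → ·  [on edge]
  covered (7 px):
    · · · · # # · · · · ·
    · · · · · # # · · · ·
    · · · · · · # # · · ·
    · · · · · · · · # · ·
    · · · · · · · · · · ·
    · · · · · · · · · · ·
    · · · · · · · · · · ·
T4:
  2·area = 148  (B↔C swapped to make it positive)
  edge (20, 4)→(6, 10): d=(-14,6) right/bottom  bias=-1
  edge (6, 10)→(0, 2): d=(-6,-8) top-left  bias=+0
  edge (0, 2)→(20, 4): d=(20,2) right/bottom  bias=-1
    (0,1)@(1, 3): e=[128,2,18] → #
    (1,1)@(3, 3): e=[116,18,14] → #
    (2,1)@(5, 3): e=[104,34,10] → #
    (3,1)@(7, 3): e=[92,50,6] → #
    (4,1)@(9, 3): e=[80,66,2] → #
    (5,1)@(11, 3): e=[68,82,-2] → ·
    (0,2)@(1, 5): e=[100,-10,58] → ·
    (1,2)@(3, 5): e=[88,6,54] → #
    (5,2)@(11, 5): e=[40,70,38] → #
    (6,2)@(13, 5): e=[28,86,34] → #
    (7,2)@(15, 5): e=[16,102,30] → #
    (8,2)@(17, 5): e=[4,118,26] → #
    (6,3)@(13, 7): e=[0,74,74] → ·  [on edge]
  covered (18 px):
    · · · · · · · · · · ·
    # # # # # · · · · · ·
    · # # # # # # # # · ·
    · · # # # # · · · · ·
    · · · # · · · · · · ·
    · · · · · · · · · · ·
    · · · · · · · · · · ·

Final: [[5,2],[5,3]]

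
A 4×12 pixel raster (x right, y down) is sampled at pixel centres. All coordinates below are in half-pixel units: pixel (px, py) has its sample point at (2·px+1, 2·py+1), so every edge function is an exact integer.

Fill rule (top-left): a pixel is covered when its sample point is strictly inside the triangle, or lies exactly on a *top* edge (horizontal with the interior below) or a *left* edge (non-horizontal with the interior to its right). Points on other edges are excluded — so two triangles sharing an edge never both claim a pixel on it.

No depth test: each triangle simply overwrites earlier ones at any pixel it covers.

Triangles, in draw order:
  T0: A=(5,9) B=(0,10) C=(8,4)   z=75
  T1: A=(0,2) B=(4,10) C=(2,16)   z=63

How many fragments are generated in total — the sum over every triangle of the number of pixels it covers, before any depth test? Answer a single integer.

T0:
  2·area = 22
  edge (5, 9)→(0, 10): d=(-5,1) right/bottom  bias=-1
  edge (0, 10)→(8, 4): d=(8,-6) top-left  bias=+0
  edge (8, 4)→(5, 9): d=(-3,5) right/bottom  bias=-1
    (3,2)@(7, 5): e=[18,2,2] → █
    (2,3)@(5, 7): e=[10,6,6] → █
    (3,3)@(7, 7): e=[8,18,-4] → ·
    (1,4)@(3, 9): e=[2,10,10] → █
    (2,4)@(5, 9): e=[0,22,0] → ·  [on edge]
    (1,5)@(3, 11): e=[-8,26,4] → ·
  covered (3 px):
    · · · ·
    · · · ·
    · · · █
    · · █ ·
    · █ · ·
    · · · ·
    · · · ·
    · · · ·
    · · · ·
    · · · ·
    · · · ·
    · · · ·
T1:
  2·area = 40
  edge (0, 2)→(4, 10): d=(4,8) right/bottom  bias=-1
  edge (4, 10)→(2, 16): d=(-2,6) right/bottom  bias=-1
  edge (2, 16)→(0, 2): d=(-2,-14) top-left  bias=+0
    (3,0)@(7, 1): e=[-60,0,100] → ·  [on edge]
    (0,2)@(1, 5): e=[4,28,8] → █
    (1,2)@(3, 5): e=[-12,16,36] → ·
    (0,3)@(1, 7): e=[12,24,4] → █
    (1,3)@(3, 7): e=[-4,12,32] → ·
    (2,3)@(5, 7): e=[-20,0,60] → ·  [on edge]
    (0,4)@(1, 9): e=[20,20,0] → █  [on edge]
    (1,4)@(3, 9): e=[4,8,28] → █
    (2,4)@(5, 9): e=[-12,-4,56] → ·
    (0,5)@(1, 11): e=[28,16,-4] → ·
    (1,5)@(3, 11): e=[12,4,24] → █
    (2,5)@(5, 11): e=[-4,-8,52] → ·
    (1,6)@(3, 13): e=[20,0,20] → ·  [on edge]
    (0,9)@(1, 19): e=[60,0,-20] → ·  [on edge]
    (1,11)@(3, 23): e=[60,-20,0] → ·  [on edge]
  covered (5 px):
    · · · ·
    · · · ·
    █ · · ·
    █ · · ·
    █ █ · ·
    · █ · ·
    · · · ·
    · · · ·
    · · · ·
    · · · ·
    · · · ·
    · · · ·

Result: 8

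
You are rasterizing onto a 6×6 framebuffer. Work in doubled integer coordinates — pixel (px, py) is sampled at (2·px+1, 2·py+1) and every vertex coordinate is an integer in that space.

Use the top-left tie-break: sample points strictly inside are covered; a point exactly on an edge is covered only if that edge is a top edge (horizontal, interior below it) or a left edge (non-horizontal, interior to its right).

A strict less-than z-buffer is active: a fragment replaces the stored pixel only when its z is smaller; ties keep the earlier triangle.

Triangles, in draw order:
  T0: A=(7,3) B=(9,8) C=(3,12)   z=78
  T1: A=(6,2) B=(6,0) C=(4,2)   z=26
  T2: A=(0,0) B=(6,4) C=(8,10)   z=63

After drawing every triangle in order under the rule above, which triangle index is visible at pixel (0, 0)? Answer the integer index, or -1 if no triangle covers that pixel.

T0:
  2·area = 38
  edge (7, 3)→(9, 8): d=(2,5) right/bottom  bias=-1
  edge (9, 8)→(3, 12): d=(-6,4) right/bottom  bias=-1
  edge (3, 12)→(7, 3): d=(4,-9) top-left  bias=+0
    (3,1)@(7, 3): e=[0,38,0] → ·  [on edge]
    (3,2)@(7, 5): e=[4,26,8] → #
    (4,2)@(9, 5): e=[-6,18,26] → ·
    (3,3)@(7, 7): e=[8,14,16] → #
    (4,3)@(9, 7): e=[-2,6,34] → ·
    (2,4)@(5, 9): e=[22,10,6] → #
    (4,4)@(9, 9): e=[2,-6,42] → ·
    (2,5)@(5, 11): e=[26,-2,14] → ·
    (3,5)@(7, 11): e=[16,-10,32] → ·
  covered (4 px):
    · · · · · ·
    · · · · · ·
    · · · # · ·
    · · · # · ·
    · · # # · ·
    · · · · · ·
T1:
  2·area = 4  (B↔C swapped to make it positive)
  edge (6, 2)→(4, 2): d=(-2,0) right/bottom  bias=-1
  edge (4, 2)→(6, 0): d=(2,-2) top-left  bias=+0
  edge (6, 0)→(6, 2): d=(0,2) right/bottom  bias=-1
    (2,0)@(5, 1): e=[2,0,2] → #  [on edge]
    (3,0)@(7, 1): e=[2,4,-2] → ·
    (1,1)@(3, 3): e=[-2,0,6] → ·  [on edge]
    (2,1)@(5, 3): e=[-2,4,2] → ·
    (0,2)@(1, 5): e=[-6,0,10] → ·  [on edge]
  covered (1 px):
    · · # · · ·
    · · · · · ·
    · · · · · ·
    · · · · · ·
    · · · · · ·
    · · · · · ·
T2:
  2·area = 28
  edge (0, 0)→(6, 4): d=(6,4) right/bottom  bias=-1
  edge (6, 4)→(8, 10): d=(2,6) right/bottom  bias=-1
  edge (8, 10)→(0, 0): d=(-8,-10) top-left  bias=+0
    (0,0)@(1, 1): e=[2,24,2] → #
    (1,0)@(3, 1): e=[-6,12,22] → ·
    (2,0)@(5, 1): e=[-14,0,42] → ·  [on edge]
    (0,1)@(1, 3): e=[14,28,-14] → ·
    (1,1)@(3, 3): e=[6,16,6] → #
    (2,1)@(5, 3): e=[-2,4,26] → ·
    (1,2)@(3, 5): e=[18,20,-10] → ·
    (2,2)@(5, 5): e=[10,8,10] → #
    (3,2)@(7, 5): e=[2,-4,30] → ·
    (2,3)@(5, 7): e=[22,12,-6] → ·
    (3,3)@(7, 7): e=[14,0,14] → ·  [on edge]
  covered (3 px):
    # · · · · ·
    · # · · · ·
    · · # · · ·
    · · · · · ·
    · · · · · ·
    · · · · · ·

Z-buffer (winner per pixel, '.' = empty):
  2 . 1 . . .
  . 2 . . . .
  . . 2 0 . .
  . . . 0 . .
  . . 0 0 . .
  . . . . . .

Answer: 2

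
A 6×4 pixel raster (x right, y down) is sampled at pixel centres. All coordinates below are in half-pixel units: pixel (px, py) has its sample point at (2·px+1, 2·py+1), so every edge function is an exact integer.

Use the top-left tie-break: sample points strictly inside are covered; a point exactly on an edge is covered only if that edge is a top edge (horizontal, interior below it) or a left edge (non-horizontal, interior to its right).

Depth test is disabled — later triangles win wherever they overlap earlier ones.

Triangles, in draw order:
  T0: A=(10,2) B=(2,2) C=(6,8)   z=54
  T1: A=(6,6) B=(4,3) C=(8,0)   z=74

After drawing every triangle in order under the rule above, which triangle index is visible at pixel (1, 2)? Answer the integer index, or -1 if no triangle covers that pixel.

T0:
  2·area = 48  (B↔C swapped to make it positive)
  edge (10, 2)→(6, 8): d=(-4,6) right/bottom  bias=-1
  edge (6, 8)→(2, 2): d=(-4,-6) top-left  bias=+0
  edge (2, 2)→(10, 2): d=(8,0) top-left  bias=+0
    (1,1)@(3, 3): e=[38,2,8] → X
    (2,1)@(5, 3): e=[26,14,8] → X
    (3,1)@(7, 3): e=[14,26,8] → X
    (4,1)@(9, 3): e=[2,38,8] → X
    (5,1)@(11, 3): e=[-10,50,8] → .
    (1,2)@(3, 5): e=[30,-6,24] → .
    (2,2)@(5, 5): e=[18,6,24] → X
    (4,2)@(9, 5): e=[-6,30,24] → .
    (2,3)@(5, 7): e=[10,-2,40] → .
    (3,3)@(7, 7): e=[-2,10,40] → .
  covered (6 px):
    . . . . . .
    . X X X X .
    . . X X . .
    . . . . . .
T1:
  2·area = 18
  edge (6, 6)→(4, 3): d=(-2,-3) top-left  bias=+0
  edge (4, 3)→(8, 0): d=(4,-3) top-left  bias=+0
  edge (8, 0)→(6, 6): d=(-2,6) right/bottom  bias=-1
    (3,0)@(7, 1): e=[13,1,4] → X
    (4,0)@(9, 1): e=[19,7,-8] → .
    (2,1)@(5, 3): e=[3,3,12] → X
    (3,1)@(7, 3): e=[9,9,0] → .  [on edge]
    (2,2)@(5, 5): e=[-1,11,8] → .
  covered (2 px):
    . . . X . .
    . . X . . .
    . . . . . .
    . . . . . .

Z-buffer (winner per pixel, '.' = empty):
  . . . 1 . .
  . 0 1 0 0 .
  . . 0 0 . .
  . . . . . .

Answer: -1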